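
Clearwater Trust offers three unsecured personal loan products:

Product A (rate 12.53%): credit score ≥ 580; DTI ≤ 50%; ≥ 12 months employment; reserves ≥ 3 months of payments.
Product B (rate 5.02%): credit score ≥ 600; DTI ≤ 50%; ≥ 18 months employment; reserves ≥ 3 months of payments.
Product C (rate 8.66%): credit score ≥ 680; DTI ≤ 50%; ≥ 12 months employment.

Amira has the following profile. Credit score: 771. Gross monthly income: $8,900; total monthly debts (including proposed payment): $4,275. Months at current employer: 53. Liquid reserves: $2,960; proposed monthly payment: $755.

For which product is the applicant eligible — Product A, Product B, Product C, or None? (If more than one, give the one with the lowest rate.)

Product B

DTI = 4,275/8,900 = 48%.
Reserves = 2,960/755 = 3.9 months.
Product A: score 771 ≥ 580; DTI 48% ≤ 50%; employment 53 ≥ 12 mo; reserves 3.9 ≥ 3 mo → qualifies.
Product B: score 771 ≥ 600; DTI 48% ≤ 50%; employment 53 ≥ 18 mo; reserves 3.9 ≥ 3 mo → qualifies.
Product C: score 771 ≥ 680; DTI 48% ≤ 50%; employment 53 ≥ 12 mo → qualifies.
Qualifying: Product A, Product B, Product C. Lowest rate is 5.02% → Product B.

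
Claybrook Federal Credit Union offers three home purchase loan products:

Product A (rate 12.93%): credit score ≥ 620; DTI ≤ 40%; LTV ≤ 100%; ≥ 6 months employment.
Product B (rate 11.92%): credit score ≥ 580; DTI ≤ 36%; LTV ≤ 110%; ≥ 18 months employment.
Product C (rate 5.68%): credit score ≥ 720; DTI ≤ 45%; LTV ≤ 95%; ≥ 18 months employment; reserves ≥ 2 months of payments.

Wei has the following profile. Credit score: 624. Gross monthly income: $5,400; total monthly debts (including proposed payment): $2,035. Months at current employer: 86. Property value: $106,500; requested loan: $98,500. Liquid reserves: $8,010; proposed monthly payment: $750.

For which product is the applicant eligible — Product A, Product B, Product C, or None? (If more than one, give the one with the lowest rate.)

Product A

DTI = 2,035/5,400 = 37.7%.
LTV = 98,500/106,500 = 92.5%.
Reserves = 8,010/750 = 10.7 months.
Product A: score 624 ≥ 620; DTI 37.7% ≤ 40%; LTV 92.5% ≤ 100%; employment 86 ≥ 6 mo → qualifies.
Product B: score 624 ≥ 580; DTI 37.7% > 36%; LTV 92.5% ≤ 110%; employment 86 ≥ 18 mo → does not qualify.
Product C: score 624 < 720; DTI 37.7% ≤ 45%; LTV 92.5% ≤ 95%; employment 86 ≥ 18 mo; reserves 10.7 ≥ 2 mo → does not qualify.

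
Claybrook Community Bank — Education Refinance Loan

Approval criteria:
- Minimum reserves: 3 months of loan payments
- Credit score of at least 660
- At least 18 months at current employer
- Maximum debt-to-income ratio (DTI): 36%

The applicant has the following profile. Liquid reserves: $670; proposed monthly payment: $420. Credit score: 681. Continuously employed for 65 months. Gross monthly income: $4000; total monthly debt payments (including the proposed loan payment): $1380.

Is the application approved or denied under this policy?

Liquid reserves cover 670/420 = 1.6 months — < 3 required
Credit score 681 ≥ 660 (meets)
Employment 65 ≥ 18 months
DTI = 1,380/4,000 = 34.5% ≤ 36%
Fails on reserves.

Denied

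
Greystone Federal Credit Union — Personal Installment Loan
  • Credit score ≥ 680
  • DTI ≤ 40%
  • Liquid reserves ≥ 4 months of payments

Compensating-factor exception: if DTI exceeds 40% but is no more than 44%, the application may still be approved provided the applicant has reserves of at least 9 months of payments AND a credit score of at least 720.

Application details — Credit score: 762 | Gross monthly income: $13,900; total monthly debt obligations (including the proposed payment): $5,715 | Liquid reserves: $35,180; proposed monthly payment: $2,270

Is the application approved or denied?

Approved

Credit score 762 ≥ 680 (meets base)
DTI = 5,715/13,900 = 41.1% > 40% — standard DTI limit exceeded.
Liquid reserves cover 35,180/2,270 = 15.5 months — ≥ 4 required
DTI 41.1% is within the 40%–44% exception band; checking compensating factors.
Override check — reserves: 15.5 mo (ok); score: 762 (ok).
Both compensating conditions met → exception applies.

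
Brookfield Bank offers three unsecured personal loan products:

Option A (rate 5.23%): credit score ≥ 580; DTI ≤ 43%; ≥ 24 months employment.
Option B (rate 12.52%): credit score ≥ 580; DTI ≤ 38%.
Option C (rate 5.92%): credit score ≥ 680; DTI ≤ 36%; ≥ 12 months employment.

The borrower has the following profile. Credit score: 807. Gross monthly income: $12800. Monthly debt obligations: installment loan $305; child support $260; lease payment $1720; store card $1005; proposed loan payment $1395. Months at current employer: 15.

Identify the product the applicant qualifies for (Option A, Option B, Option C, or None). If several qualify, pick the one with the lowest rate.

Option B

Total debts = (305 + 260 + 1,720 + 1,005 + 1,395) = 4,685; DTI = 4,685/12,800 = 36.6%.
Option A: score 807 ≥ 580; DTI 36.6% ≤ 43%; employment 15 < 24 mo → does not qualify.
Option B: score 807 ≥ 580; DTI 36.6% ≤ 38% → qualifies.
Option C: score 807 ≥ 680; DTI 36.6% > 36%; employment 15 ≥ 12 mo → does not qualify.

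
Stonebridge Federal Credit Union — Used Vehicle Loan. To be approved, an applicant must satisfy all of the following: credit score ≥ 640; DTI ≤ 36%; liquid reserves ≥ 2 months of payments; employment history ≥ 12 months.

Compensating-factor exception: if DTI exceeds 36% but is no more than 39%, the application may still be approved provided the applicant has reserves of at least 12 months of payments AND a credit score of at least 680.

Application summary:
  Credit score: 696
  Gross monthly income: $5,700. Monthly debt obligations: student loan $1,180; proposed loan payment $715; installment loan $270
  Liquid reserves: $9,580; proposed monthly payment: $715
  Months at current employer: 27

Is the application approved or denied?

Credit score 696 ≥ 640 (meets base)
Total debts = (1,180 + 715 + 270) = 2,165. DTI = 2,165/5,700 = 38% > 36% — standard DTI limit exceeded.
Liquid reserves cover 9,580/715 = 13.4 months — ≥ 2 required
Employment 27 ≥ 12 months
38% falls in the override range (36%–39%), so the compensating-factor test applies.
Override check — reserves: 13.4 mo (ok); score: 696 (ok).
Both compensating conditions met → exception applies.

Approved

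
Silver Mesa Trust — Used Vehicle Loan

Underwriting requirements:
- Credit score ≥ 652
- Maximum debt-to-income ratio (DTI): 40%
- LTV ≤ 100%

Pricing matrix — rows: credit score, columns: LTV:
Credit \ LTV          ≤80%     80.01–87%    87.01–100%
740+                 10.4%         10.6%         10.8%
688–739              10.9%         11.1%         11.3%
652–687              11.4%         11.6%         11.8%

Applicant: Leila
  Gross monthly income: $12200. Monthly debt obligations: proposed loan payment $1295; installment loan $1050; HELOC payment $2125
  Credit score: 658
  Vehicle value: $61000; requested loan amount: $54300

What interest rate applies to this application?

Credit score 658 ≥ 652; Total monthly debts = (1,295 + 1,050 + 2,125) = 4,470. DTI: 4,470 ÷ 12,200 = 36.6%, within the 40% cap
LTV = 54,300/61,000 = 89% ≤ 100%
Credit 658 → row 652–687; LTV 89% → column 87.01–100%. Grid cell → 11.8%.

11.8%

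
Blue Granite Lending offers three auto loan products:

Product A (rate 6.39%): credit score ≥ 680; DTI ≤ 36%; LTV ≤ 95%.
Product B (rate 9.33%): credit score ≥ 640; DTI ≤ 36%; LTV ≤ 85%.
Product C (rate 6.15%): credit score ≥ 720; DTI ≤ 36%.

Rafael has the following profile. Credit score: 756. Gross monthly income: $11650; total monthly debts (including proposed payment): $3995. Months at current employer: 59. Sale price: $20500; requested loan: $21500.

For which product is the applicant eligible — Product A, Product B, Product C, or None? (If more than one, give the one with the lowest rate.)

Product C

DTI = 3,995/11,650 = 34.3%.
LTV = 21,500/20,500 = 104.9%.
Product A: score 756 ≥ 680; DTI 34.3% ≤ 36%; LTV 104.9% > 95% → does not qualify.
Product B: score 756 ≥ 640; DTI 34.3% ≤ 36%; LTV 104.9% > 85% → does not qualify.
Product C: score 756 ≥ 720; DTI 34.3% ≤ 36% → qualifies.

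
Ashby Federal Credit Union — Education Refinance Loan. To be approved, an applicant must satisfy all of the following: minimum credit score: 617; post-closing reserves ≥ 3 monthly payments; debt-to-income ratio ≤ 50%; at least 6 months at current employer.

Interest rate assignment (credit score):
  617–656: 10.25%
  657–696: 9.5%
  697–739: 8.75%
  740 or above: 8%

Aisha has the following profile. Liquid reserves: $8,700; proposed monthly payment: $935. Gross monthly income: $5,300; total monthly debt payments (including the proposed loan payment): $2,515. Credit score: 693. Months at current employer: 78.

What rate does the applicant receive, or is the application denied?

Approved at 9.5%

Credit score 693 ≥ 617 (meets minimum)
Employment 78 ≥ 6 months
Debt-to-income = 2,515/5,300 = 47.5% — meets 50% limit
Reserves = 8,700/935 = 9.3 months ≥ 3
All requirements met. Score 693 falls in the 657–696 tier → 9.5%.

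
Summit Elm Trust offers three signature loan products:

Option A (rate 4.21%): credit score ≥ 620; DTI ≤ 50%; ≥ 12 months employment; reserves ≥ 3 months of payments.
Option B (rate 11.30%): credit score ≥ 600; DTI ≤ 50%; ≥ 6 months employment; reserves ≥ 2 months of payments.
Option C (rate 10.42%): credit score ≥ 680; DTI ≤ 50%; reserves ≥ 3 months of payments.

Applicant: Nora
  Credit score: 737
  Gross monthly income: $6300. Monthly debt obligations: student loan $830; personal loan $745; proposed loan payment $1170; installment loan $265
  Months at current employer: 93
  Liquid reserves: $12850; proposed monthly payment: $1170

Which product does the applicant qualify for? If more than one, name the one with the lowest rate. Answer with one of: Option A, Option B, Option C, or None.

Option A

Total debts = (830 + 745 + 1,170 + 265) = 3,010; DTI = 3,010/6,300 = 47.8%.
Reserves = 12,850/1,170 = 11.0 months.
Option A: score 737 ≥ 620; DTI 47.8% ≤ 50%; employment 93 ≥ 12 mo; reserves 11.0 ≥ 3 mo → qualifies.
Option B: score 737 ≥ 600; DTI 47.8% ≤ 50%; employment 93 ≥ 6 mo; reserves 11.0 ≥ 2 mo → qualifies.
Option C: score 737 ≥ 680; DTI 47.8% ≤ 50%; reserves 11.0 ≥ 3 mo → qualifies.
Qualifying: Option A, Option B, Option C. Lowest rate is 4.21% → Option A.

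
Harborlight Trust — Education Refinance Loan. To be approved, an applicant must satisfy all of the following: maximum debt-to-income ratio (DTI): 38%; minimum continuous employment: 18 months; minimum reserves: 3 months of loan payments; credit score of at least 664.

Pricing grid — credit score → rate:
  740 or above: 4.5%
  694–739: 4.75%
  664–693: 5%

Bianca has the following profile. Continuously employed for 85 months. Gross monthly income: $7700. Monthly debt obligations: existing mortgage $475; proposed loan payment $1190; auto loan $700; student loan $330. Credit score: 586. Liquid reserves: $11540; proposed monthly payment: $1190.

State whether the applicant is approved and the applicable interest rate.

Denied

Credit score 586 < 664 (below minimum)
Reserves = 11,540/1,190 = 9.7 months ≥ 3
Total monthly debts = (475 + 1,190 + 700 + 330) = 2,695. DTI = 2,695/7,700 = 35% ≤ 38%
Employment 85 ≥ 18 months
Not all requirements met → denied.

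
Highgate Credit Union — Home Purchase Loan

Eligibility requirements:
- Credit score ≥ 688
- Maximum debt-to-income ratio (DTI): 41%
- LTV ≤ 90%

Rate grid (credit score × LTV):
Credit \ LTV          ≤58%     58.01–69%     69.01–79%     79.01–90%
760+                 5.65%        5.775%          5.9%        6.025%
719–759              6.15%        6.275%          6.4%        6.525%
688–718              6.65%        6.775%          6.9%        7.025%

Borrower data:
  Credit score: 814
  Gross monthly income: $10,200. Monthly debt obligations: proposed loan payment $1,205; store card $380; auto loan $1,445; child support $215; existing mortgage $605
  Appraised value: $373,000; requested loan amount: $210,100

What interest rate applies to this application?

Credit score 814 ≥ 688; Total monthly debts = (1,205 + 380 + 1,445 + 215 + 605) = 3,850. DTI: 3,850 ÷ 10,200 = 37.7%, within the 41% cap
LTV = 210,100/373,000 = 56.3% ≤ 90%
Row: 814 falls in 760+. Column: 56.3% falls in ≤58%. Rate = 5.65%.

5.65%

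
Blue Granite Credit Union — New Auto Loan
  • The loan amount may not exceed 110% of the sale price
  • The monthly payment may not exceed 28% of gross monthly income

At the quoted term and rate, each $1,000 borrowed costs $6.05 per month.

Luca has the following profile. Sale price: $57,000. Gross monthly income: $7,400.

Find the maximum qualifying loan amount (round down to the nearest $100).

Payment cap: 28% × $7,400 = $2,072/month.
At $6.05 per $1,000, that supports 2,072/6.05 × 1,000 ≈ $342,479 → $342,400.
LTV cap: 110% × $57,000 = $62,700 → $62,700.
Binding constraint: loan-to-value.

$62,700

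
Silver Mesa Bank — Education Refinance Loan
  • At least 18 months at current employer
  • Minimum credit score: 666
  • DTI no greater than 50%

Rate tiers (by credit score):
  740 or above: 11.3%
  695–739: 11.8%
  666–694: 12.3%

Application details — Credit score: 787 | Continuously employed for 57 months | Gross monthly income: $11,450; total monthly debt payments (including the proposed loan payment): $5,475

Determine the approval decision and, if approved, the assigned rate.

Credit score 787 ≥ 666 (meets minimum)
Employment 57 ≥ 18 months
DTI: 5,475 ÷ 11,450 = 47.8%, within the 50% cap
All requirements met. Score 787 falls in the 740 or above tier → 11.3%.

Approved at 11.3%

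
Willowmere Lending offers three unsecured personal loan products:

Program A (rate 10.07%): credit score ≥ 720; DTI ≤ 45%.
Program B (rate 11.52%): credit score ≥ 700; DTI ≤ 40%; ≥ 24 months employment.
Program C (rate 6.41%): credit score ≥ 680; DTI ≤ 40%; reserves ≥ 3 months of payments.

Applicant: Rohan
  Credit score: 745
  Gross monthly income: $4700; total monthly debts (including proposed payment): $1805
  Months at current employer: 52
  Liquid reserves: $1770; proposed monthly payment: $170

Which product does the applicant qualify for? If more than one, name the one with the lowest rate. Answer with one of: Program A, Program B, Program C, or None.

Program C

DTI = 1,805/4,700 = 38.4%.
Reserves = 1,770/170 = 10.4 months.
Program A: score 745 ≥ 720; DTI 38.4% ≤ 45% → qualifies.
Program B: score 745 ≥ 700; DTI 38.4% ≤ 40%; employment 52 ≥ 24 mo → qualifies.
Program C: score 745 ≥ 680; DTI 38.4% ≤ 40%; reserves 10.4 ≥ 3 mo → qualifies.
Qualifying: Program A, Program B, Program C. Lowest rate is 6.41% → Program C.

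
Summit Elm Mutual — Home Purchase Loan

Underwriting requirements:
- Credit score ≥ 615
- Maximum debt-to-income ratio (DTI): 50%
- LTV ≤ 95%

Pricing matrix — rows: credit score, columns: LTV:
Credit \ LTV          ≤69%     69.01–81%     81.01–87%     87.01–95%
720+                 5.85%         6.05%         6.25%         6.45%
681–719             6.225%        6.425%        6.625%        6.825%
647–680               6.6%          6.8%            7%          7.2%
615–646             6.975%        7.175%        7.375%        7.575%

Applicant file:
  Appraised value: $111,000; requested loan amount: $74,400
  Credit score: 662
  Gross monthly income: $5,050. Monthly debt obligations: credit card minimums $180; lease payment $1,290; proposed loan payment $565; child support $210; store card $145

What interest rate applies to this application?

Credit score 662 ≥ 615; Total monthly debts = (180 + 1,290 + 565 + 210 + 145) = 2,390. Debt-to-income = 2,390/5,050 = 47.3% — meets 50% limit
Loan-to-value = 74,400/111,000 = 67% — pass (95% max)
Credit 662 → row 647–680; LTV 67% → column ≤69%. Grid cell → 6.6%.

6.6%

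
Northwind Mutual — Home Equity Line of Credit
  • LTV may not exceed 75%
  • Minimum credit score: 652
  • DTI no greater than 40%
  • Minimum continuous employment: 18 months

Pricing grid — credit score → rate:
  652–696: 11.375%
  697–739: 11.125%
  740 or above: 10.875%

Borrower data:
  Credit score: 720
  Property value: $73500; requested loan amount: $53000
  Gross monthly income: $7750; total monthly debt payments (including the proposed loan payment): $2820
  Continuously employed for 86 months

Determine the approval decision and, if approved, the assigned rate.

Approved at 11.125%

Credit score 720 ≥ 652 (meets minimum)
LTV: 53,000 ÷ 73,500 = 72.1%, within 75% cap
Debt-to-income = 2,820/7,750 = 36.4% — meets 40% limit
Employment 86 ≥ 18 months
All requirements met. Score 720 falls in the 697–739 tier → 11.125%.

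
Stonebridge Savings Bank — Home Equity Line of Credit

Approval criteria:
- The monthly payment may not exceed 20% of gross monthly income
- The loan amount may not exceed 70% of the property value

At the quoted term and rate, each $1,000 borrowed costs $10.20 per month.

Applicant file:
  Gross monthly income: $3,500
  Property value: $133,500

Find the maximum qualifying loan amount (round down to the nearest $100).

Payment cap: 20% × $3,500 = $700/month.
At $10.20 per $1,000, that supports 700/10.20 × 1,000 ≈ $68,627 → $68,600.
LTV cap: 70% × $133,500 = $93,450 → $93,400.
Binding constraint: payment-to-income.

$68,600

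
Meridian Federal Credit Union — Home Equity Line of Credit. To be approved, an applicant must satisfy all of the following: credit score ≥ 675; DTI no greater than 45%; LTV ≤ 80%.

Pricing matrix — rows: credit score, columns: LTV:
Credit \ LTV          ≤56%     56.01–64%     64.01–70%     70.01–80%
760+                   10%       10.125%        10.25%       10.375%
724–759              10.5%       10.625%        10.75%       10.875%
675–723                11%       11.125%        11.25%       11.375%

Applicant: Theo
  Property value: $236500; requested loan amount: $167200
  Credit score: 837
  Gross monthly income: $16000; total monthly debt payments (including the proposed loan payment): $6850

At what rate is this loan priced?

10.375%

Credit score 837 ≥ 675; DTI: 6,850 ÷ 16,000 = 42.8%, within the 45% cap
Loan-to-value = 167,200/236,500 = 70.7% — pass (80% max)
Credit 837 → row 760+; LTV 70.7% → column 70.01–80%. Grid cell → 10.375%.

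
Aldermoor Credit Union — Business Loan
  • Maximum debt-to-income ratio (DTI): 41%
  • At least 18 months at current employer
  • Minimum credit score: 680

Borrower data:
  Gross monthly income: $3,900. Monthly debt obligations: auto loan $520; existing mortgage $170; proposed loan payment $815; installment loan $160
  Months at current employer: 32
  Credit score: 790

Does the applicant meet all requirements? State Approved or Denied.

Denied

Total monthly debts = (520 + 170 + 815 + 160) = 1,665. DTI = 1,665/3,900 = 42.7% > 41%
Employment 32 ≥ 18 months
Credit score 790 ≥ 680 (meets)
Fails on DTI.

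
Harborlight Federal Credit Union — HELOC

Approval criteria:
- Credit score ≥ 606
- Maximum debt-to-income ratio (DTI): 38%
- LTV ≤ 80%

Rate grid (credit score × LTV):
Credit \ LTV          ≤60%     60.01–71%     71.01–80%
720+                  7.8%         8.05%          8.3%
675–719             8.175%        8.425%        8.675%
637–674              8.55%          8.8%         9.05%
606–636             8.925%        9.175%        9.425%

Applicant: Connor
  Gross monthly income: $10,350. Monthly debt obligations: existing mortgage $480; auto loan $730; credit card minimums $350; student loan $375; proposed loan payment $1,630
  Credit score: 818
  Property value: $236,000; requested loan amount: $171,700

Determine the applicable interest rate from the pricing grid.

Credit score 818 ≥ 606; Total monthly debts = (480 + 730 + 350 + 375 + 1,630) = 3,565. DTI: 3,565 ÷ 10,350 = 34.4%, within the 38% cap
LTV = 171,700/236,000 = 72.8% ≤ 80%
Credit 818 → row 720+; LTV 72.8% → column 71.01–80%. Grid cell → 8.3%.

8.3%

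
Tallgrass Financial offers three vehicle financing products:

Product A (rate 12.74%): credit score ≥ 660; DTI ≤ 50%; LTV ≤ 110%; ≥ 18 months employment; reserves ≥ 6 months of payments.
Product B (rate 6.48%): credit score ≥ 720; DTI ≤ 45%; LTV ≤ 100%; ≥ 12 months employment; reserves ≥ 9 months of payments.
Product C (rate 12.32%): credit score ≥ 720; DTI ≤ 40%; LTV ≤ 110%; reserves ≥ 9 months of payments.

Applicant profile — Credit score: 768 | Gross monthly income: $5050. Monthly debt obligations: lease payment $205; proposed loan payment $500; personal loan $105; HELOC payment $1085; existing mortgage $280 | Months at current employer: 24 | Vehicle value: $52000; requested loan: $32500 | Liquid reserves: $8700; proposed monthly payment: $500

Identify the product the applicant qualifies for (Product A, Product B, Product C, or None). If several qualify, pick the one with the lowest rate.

Product B

Total debts = (205 + 500 + 105 + 1,085 + 280) = 2,175; DTI = 2,175/5,050 = 43.1%.
LTV = 32,500/52,000 = 62.5%.
Reserves = 8,700/500 = 17.4 months.
Product A: score 768 ≥ 660; DTI 43.1% ≤ 50%; LTV 62.5% ≤ 110%; employment 24 ≥ 18 mo; reserves 17.4 ≥ 6 mo → qualifies.
Product B: score 768 ≥ 720; DTI 43.1% ≤ 45%; LTV 62.5% ≤ 100%; employment 24 ≥ 12 mo; reserves 17.4 ≥ 9 mo → qualifies.
Product C: score 768 ≥ 720; DTI 43.1% > 40%; LTV 62.5% ≤ 110%; reserves 17.4 ≥ 9 mo → does not qualify.
Qualifying: Product A, Product B. Lowest rate is 6.48% → Product B.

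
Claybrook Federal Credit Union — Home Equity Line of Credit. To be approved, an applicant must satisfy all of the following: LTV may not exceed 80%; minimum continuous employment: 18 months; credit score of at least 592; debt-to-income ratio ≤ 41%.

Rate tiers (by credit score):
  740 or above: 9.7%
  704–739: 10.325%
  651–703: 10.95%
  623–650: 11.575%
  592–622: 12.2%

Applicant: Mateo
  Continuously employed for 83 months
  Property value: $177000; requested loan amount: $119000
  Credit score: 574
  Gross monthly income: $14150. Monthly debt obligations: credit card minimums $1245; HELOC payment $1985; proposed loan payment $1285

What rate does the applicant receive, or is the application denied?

Denied

Credit score 574 < 592 (below minimum)
Loan-to-value = 119,000/177,000 = 67.2% — pass (80% max)
Employment 83 ≥ 18 months
Total monthly debts = (1,245 + 1,985 + 1,285) = 4,515. DTI: 4,515 ÷ 14,150 = 31.9%, within the 41% cap
Not all requirements met → denied.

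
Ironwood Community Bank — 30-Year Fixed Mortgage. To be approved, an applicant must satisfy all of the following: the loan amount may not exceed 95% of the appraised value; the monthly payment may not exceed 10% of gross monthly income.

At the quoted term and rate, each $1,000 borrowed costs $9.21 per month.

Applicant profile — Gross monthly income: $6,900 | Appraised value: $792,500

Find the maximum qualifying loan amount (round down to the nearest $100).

Payment cap: 10% × $6,900 = $690/month.
At $9.21 per $1,000, that supports 690/9.21 × 1,000 ≈ $74,918 → $74,900.
LTV cap: 95% × $792,500 = $752,875 → $752,800.
Binding constraint: payment-to-income.

$74,900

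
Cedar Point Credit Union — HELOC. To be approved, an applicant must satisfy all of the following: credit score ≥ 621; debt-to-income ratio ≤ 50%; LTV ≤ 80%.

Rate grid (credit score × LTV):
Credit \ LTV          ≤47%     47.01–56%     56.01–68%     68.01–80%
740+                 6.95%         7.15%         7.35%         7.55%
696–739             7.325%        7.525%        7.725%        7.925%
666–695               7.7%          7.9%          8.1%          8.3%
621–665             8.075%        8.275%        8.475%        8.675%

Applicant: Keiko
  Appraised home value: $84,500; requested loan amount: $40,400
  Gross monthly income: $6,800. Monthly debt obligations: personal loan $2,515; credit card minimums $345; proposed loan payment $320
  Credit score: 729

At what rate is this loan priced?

Credit score 729 ≥ 621; Total monthly debts = (2,515 + 345 + 320) = 3,180. DTI: 3,180 ÷ 6,800 = 46.8%, within the 50% cap
LTV: 40,400 ÷ 84,500 = 47.8%, within 80% cap
Score 729 is in the 696–739 band; LTV 47.8% is in the 47.01–56% band → 7.525%.

7.525%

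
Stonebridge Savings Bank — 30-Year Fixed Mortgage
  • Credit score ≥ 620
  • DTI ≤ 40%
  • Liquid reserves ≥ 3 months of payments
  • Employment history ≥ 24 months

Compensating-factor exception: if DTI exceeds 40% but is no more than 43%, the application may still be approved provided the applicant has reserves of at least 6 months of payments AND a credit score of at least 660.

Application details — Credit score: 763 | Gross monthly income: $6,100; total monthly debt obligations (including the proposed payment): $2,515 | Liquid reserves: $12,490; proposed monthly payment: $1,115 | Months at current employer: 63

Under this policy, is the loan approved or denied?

Approved

Credit score 763 ≥ 620 (meets base)
DTI = 2,515/6,100 = 41.2% > 40% — standard DTI limit exceeded.
Reserves: 12,490 ÷ 1,115 = 11.2 months (meets 3-month minimum)
Employment 63 ≥ 24 months
41.2% falls in the override range (40%–43%), so the compensating-factor test applies.
Override check — reserves: 11.2 mo (ok); score: 763 (ok).
Both override conditions satisfied; DTI exception granted.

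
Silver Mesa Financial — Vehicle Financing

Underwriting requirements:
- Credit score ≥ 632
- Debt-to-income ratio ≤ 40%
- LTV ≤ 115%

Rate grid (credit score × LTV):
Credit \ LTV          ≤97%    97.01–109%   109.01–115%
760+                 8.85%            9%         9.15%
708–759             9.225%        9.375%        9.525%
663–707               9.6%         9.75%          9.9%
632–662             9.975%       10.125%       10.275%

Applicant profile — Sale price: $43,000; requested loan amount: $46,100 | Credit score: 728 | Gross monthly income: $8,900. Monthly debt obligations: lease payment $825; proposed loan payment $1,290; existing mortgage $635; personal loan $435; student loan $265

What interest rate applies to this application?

Credit score 728 ≥ 632; Total monthly debts = (825 + 1,290 + 635 + 435 + 265) = 3,450. DTI: 3,450 ÷ 8,900 = 38.8%, within the 40% cap
Loan-to-value = 46,100/43,000 = 107.2% — pass (115% max)
Score 728 is in the 708–759 band; LTV 107.2% is in the 97.01–109% band → 9.375%.

9.375%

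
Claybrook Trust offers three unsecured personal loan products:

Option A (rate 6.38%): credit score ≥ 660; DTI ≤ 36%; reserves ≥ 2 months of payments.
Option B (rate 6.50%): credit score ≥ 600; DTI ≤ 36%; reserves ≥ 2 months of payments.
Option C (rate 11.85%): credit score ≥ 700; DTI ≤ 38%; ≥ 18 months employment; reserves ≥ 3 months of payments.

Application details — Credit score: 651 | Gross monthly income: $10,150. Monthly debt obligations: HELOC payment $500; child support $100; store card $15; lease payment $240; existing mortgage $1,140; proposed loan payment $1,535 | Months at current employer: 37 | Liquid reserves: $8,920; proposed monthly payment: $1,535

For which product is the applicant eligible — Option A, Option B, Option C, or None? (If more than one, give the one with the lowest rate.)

Total debts = (500 + 100 + 15 + 240 + 1,140 + 1,535) = 3,530; DTI = 3,530/10,150 = 34.8%.
Reserves = 8,920/1,535 = 5.8 months.
Option A: score 651 < 660; DTI 34.8% ≤ 36%; reserves 5.8 ≥ 2 mo → does not qualify.
Option B: score 651 ≥ 600; DTI 34.8% ≤ 36%; reserves 5.8 ≥ 2 mo → qualifies.
Option C: score 651 < 700; DTI 34.8% ≤ 38%; employment 37 ≥ 18 mo; reserves 5.8 ≥ 3 mo → does not qualify.

Option B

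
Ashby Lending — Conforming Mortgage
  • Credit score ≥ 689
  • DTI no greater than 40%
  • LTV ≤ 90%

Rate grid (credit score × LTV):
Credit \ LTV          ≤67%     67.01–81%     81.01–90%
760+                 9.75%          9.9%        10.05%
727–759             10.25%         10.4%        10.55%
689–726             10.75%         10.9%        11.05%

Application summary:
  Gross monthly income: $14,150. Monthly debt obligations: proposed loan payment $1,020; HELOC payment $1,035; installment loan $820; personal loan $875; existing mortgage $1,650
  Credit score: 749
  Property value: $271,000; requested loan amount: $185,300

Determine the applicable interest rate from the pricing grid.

10.4%

Credit score 749 ≥ 689; Total monthly debts = (1,020 + 1,035 + 820 + 875 + 1,650) = 5,400. DTI = 5,400/14,150 = 38.2% ≤ 40%
Loan-to-value = 185,300/271,000 = 68.4% — pass (90% max)
Score 749 is in the 727–759 band; LTV 68.4% is in the 67.01–81% band → 10.4%.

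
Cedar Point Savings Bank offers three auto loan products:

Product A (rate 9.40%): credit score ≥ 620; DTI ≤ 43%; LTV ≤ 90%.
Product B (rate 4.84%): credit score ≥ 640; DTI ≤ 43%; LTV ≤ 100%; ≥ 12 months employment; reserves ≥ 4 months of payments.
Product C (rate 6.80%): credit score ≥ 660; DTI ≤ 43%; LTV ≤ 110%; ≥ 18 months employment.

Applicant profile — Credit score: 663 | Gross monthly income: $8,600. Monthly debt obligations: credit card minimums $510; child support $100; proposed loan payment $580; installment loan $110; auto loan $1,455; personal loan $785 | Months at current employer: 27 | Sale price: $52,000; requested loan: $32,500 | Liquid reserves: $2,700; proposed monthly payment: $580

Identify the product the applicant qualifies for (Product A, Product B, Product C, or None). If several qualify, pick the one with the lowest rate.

Product B

Total debts = (510 + 100 + 580 + 110 + 1,455 + 785) = 3,540; DTI = 3,540/8,600 = 41.2%.
LTV = 32,500/52,000 = 62.5%.
Reserves = 2,700/580 = 4.7 months.
Product A: score 663 ≥ 620; DTI 41.2% ≤ 43%; LTV 62.5% ≤ 90% → qualifies.
Product B: score 663 ≥ 640; DTI 41.2% ≤ 43%; LTV 62.5% ≤ 100%; employment 27 ≥ 12 mo; reserves 4.7 ≥ 4 mo → qualifies.
Product C: score 663 ≥ 660; DTI 41.2% ≤ 43%; LTV 62.5% ≤ 110%; employment 27 ≥ 18 mo → qualifies.
Qualifying: Product A, Product B, Product C. Lowest rate is 4.84% → Product B.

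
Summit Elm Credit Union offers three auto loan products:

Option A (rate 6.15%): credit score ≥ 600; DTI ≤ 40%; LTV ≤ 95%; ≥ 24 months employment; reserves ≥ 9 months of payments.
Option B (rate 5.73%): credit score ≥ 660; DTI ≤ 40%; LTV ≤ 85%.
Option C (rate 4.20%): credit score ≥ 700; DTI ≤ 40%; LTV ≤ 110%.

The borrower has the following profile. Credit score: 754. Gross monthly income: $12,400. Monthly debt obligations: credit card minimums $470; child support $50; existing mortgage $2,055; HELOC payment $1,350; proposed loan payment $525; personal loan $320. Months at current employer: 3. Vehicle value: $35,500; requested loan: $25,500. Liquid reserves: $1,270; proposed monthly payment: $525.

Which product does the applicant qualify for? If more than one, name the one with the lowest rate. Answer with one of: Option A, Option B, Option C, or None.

Option C

Total debts = (470 + 50 + 2,055 + 1,350 + 525 + 320) = 4,770; DTI = 4,770/12,400 = 38.5%.
LTV = 25,500/35,500 = 71.8%.
Reserves = 1,270/525 = 2.4 months.
Option A: score 754 ≥ 600; DTI 38.5% ≤ 40%; LTV 71.8% ≤ 95%; employment 3 < 24 mo; reserves 2.4 < 9 mo → does not qualify.
Option B: score 754 ≥ 660; DTI 38.5% ≤ 40%; LTV 71.8% ≤ 85% → qualifies.
Option C: score 754 ≥ 700; DTI 38.5% ≤ 40%; LTV 71.8% ≤ 110% → qualifies.
Qualifying: Option B, Option C. Lowest rate is 4.20% → Option C.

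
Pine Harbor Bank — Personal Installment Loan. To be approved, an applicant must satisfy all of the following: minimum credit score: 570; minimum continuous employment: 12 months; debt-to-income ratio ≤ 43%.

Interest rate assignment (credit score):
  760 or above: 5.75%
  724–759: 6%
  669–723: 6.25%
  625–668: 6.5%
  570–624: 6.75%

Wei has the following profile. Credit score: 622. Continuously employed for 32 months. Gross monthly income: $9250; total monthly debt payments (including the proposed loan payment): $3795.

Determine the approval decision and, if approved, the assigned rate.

Approved at 6.75%

Credit score 622 ≥ 570 (meets minimum)
DTI: 3,795 ÷ 9,250 = 41%, within the 43% cap
Employment 32 ≥ 12 months
All requirements met. Score 622 falls in the 570–624 tier → 6.75%.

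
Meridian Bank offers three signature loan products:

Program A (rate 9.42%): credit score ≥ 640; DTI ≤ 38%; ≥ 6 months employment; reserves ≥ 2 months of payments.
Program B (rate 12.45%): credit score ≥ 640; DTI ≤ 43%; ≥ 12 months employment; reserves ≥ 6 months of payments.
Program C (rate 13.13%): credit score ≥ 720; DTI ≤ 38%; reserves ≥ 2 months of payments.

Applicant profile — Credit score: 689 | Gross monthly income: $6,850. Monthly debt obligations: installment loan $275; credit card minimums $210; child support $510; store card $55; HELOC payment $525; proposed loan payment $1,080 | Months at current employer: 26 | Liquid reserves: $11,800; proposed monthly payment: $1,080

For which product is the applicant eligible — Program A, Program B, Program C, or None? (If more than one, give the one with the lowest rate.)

Total debts = (275 + 210 + 510 + 55 + 525 + 1,080) = 2,655; DTI = 2,655/6,850 = 38.8%.
Reserves = 11,800/1,080 = 10.9 months.
Program A: score 689 ≥ 640; DTI 38.8% > 38%; employment 26 ≥ 6 mo; reserves 10.9 ≥ 2 mo → does not qualify.
Program B: score 689 ≥ 640; DTI 38.8% ≤ 43%; employment 26 ≥ 12 mo; reserves 10.9 ≥ 6 mo → qualifies.
Program C: score 689 < 720; DTI 38.8% > 38%; reserves 10.9 ≥ 2 mo → does not qualify.

Program B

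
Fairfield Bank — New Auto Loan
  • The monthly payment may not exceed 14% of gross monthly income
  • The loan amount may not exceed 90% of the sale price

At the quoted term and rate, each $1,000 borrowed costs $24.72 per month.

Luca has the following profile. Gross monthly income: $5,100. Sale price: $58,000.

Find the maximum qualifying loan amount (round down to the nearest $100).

Payment cap: 14% × $5,100 = $714/month.
At $24.72 per $1,000, that supports 714/24.72 × 1,000 ≈ $28,883 → $28,800.
LTV cap: 90% × $58,000 = $52,200 → $52,200.
Binding constraint: payment-to-income.

$28,800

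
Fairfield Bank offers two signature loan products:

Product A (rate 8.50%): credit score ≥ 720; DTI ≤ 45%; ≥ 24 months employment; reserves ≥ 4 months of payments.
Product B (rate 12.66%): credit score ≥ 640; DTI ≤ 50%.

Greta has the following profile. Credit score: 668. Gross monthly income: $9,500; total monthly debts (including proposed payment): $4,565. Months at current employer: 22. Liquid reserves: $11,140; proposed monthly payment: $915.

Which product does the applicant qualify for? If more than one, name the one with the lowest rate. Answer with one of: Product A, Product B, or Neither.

DTI = 4,565/9,500 = 48.1%.
Reserves = 11,140/915 = 12.2 months.
Product A: score 668 < 720; DTI 48.1% > 45%; employment 22 < 24 mo; reserves 12.2 ≥ 4 mo → does not qualify.
Product B: score 668 ≥ 640; DTI 48.1% ≤ 50% → qualifies.

Product B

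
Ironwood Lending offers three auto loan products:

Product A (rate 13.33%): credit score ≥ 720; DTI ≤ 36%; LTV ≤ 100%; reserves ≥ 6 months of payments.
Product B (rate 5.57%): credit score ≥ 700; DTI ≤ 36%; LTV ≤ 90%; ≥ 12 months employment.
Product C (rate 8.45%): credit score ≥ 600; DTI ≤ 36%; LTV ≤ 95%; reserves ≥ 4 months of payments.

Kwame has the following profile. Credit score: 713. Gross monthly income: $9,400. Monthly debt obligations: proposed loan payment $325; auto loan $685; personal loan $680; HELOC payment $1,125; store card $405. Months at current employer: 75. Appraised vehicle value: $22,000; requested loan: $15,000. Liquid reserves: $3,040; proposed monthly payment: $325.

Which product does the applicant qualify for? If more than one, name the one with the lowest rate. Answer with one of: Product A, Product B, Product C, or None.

Total debts = (325 + 685 + 680 + 1,125 + 405) = 3,220; DTI = 3,220/9,400 = 34.3%.
LTV = 15,000/22,000 = 68.2%.
Reserves = 3,040/325 = 9.4 months.
Product A: score 713 < 720; DTI 34.3% ≤ 36%; LTV 68.2% ≤ 100%; reserves 9.4 ≥ 6 mo → does not qualify.
Product B: score 713 ≥ 700; DTI 34.3% ≤ 36%; LTV 68.2% ≤ 90%; employment 75 ≥ 12 mo → qualifies.
Product C: score 713 ≥ 600; DTI 34.3% ≤ 36%; LTV 68.2% ≤ 95%; reserves 9.4 ≥ 4 mo → qualifies.
Qualifying: Product B, Product C. Lowest rate is 5.57% → Product B.

Product B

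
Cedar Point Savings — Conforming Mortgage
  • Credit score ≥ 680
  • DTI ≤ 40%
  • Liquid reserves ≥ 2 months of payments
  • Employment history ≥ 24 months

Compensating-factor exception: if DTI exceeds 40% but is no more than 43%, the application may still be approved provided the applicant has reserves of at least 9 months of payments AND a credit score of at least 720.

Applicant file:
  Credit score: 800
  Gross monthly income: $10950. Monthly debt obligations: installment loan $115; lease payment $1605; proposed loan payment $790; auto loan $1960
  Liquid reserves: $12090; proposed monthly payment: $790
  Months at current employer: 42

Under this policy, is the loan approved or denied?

Credit score 800 ≥ 680 (meets base)
Total debts = (115 + 1,605 + 790 + 1,960) = 4,470. DTI = 4,470/10,950 = 40.8% > 40% — standard DTI limit exceeded.
Reserves: 12,090 ÷ 790 = 15.3 months (meets 2-month minimum)
Employment 42 ≥ 24 months
40.8% falls in the override range (40%–43%), so the compensating-factor test applies.
Reserves 15.3 ≥ 9 months; credit score 800 ≥ 720.
Both override conditions satisfied; DTI exception granted.

Approved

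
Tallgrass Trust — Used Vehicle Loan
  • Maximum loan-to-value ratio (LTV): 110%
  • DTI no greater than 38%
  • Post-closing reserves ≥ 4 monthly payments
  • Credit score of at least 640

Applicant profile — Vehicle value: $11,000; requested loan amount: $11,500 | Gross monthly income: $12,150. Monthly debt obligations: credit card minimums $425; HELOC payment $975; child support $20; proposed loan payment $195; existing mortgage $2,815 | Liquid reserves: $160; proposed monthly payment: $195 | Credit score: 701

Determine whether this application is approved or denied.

Denied

Loan-to-value = 11,500/11,000 = 104.5% — pass (110% max)
Total monthly debts = (425 + 975 + 20 + 195 + 2,815) = 4,430. DTI = 4,430/12,150 = 36.5% ≤ 38%
Reserves = 160/195 = 0.8 months < 4
Credit score 701 ≥ 640 (meets)
Fails on reserves.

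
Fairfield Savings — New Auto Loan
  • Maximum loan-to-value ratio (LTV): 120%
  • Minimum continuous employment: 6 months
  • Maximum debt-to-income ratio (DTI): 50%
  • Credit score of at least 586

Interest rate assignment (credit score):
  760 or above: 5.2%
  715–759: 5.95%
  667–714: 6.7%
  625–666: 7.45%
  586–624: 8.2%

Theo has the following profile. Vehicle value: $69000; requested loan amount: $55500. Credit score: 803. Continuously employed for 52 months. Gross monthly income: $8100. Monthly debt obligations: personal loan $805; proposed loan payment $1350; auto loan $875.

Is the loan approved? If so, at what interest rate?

Approved at 5.2%

Credit score 803 ≥ 586 (meets minimum)
Total monthly debts = (805 + 1,350 + 875) = 3,030. DTI = 3,030/8,100 = 37.4% ≤ 50%
LTV: 55,500 ÷ 69,000 = 80.4%, within 120% cap
Employment 52 ≥ 6 months
All requirements met. Score 803 falls in the 760 or above tier → 5.2%.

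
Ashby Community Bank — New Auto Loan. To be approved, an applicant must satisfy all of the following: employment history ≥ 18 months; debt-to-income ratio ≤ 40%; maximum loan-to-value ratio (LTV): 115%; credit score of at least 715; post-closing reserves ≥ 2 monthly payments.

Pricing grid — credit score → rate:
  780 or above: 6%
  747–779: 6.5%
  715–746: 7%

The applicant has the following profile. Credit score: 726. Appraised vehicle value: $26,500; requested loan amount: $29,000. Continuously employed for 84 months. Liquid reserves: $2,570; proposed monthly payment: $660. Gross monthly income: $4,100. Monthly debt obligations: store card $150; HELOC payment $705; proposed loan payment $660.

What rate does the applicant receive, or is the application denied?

Approved at 7%

Credit score 726 ≥ 715 (meets minimum)
LTV: 29,000 ÷ 26,500 = 109.4%, within 115% cap
Total monthly debts = (150 + 705 + 660) = 1,515. DTI: 1,515 ÷ 4,100 = 37%, within the 40% cap
Reserves = 2,570/660 = 3.9 months ≥ 2
Employment 84 ≥ 18 months
All requirements met. Score 726 falls in the 715–746 tier → 7%.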